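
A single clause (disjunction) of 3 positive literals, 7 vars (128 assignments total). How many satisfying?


Step 1: Total=2^7=128
Step 2: Unsat when all 3 false: 2^4=16
Step 3: Sat=128-16=112

112


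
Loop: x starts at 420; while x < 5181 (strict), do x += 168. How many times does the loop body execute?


Step 1: x goes from 420 toward 5181 by 168; the body runs while x<5181, so iterations = ceil((bound-start)/step)
Step 2: Distance=4761
Step 3: ceil(4761/168)=29

29


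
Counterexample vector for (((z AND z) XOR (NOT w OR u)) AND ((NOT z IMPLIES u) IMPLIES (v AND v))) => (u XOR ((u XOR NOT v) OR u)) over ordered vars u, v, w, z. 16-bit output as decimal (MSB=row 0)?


F1 = (((z AND z) XOR (NOT w OR u)) AND ((NOT z IMPLIES u) IMPLIES (v AND v)))
F2 = (u XOR ((u XOR NOT v) OR u))
Counterexample to F1=>F2 is where F1=1 and F2=0.
Evaluate each row (bits = u,v,w,z, MSB first):
  row 0 [0000]: F1=1 F2=1 -> F1&~F2 -> 0
  row 1 [0001]: F1=0 F2=1 -> F1&~F2 -> 0
  row 2 [0010]: F1=0 F2=1 -> F1&~F2 -> 0
  row 3 [0011]: F1=0 F2=1 -> F1&~F2 -> 0
  row 4 [0100]: F1=1 F2=0 -> F1&~F2 -> 1
  row 5 [0101]: F1=0 F2=0 -> F1&~F2 -> 0
  row 6 [0110]: F1=0 F2=0 -> F1&~F2 -> 0
  row 7 [0111]: F1=1 F2=0 -> F1&~F2 -> 1
  row 8 [1000]: F1=0 F2=0 -> F1&~F2 -> 0
  row 9 [1001]: F1=0 F2=0 -> F1&~F2 -> 0
  row 10 [1010]: F1=0 F2=0 -> F1&~F2 -> 0
  row 11 [1011]: F1=0 F2=0 -> F1&~F2 -> 0
  row 12 [1100]: F1=1 F2=0 -> F1&~F2 -> 1
  row 13 [1101]: F1=0 F2=0 -> F1&~F2 -> 0
  row 14 [1110]: F1=1 F2=0 -> F1&~F2 -> 1
  row 15 [1111]: F1=0 F2=0 -> F1&~F2 -> 0
Full result column, 4 rows per line (u,v fixed per line; w,z runs 00..11 left to right):
  rows 0-3 [u,v=00]: 0000  = hex 0
  rows 4-7 [u,v=01]: 1001  = hex 9
  rows 8-11 [u,v=10]: 0000  = hex 0
  rows 12-15 [u,v=11]: 1010  = hex A
Counterexample vector (row 0 .. row 15) = 0000100100001010
Output column grouped in 4s = 0000 1001 0000 1010 = 0x090A
Convert to decimal digit by digit (value = value*16 + digit):
  0 -> 0
  0*16 + 9 = 9
  9*16 + 0 = 144
  144*16 + 10 (A) = 2314
Decimal = 2314

2314


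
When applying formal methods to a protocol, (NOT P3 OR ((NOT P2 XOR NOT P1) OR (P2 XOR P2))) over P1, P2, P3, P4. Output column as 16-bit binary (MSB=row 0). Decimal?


Formula: (NOT P3 OR ((NOT P2 XOR NOT P1) OR (P2 XOR P2))) over P1, P2, P3, P4 (16 rows)
Evaluate each row (bits = P1,P2,P3,P4, MSB first):
  row 0 [0000]: (NOT 0 OR ((NOT 0 XOR NOT 0) OR (0 XOR 0))) -> 1
  row 1 [0001]: (NOT 0 OR ((NOT 0 XOR NOT 0) OR (0 XOR 0))) -> 1
  row 2 [0010]: (NOT 1 OR ((NOT 0 XOR NOT 0) OR (0 XOR 0))) -> 0
  row 3 [0011]: (NOT 1 OR ((NOT 0 XOR NOT 0) OR (0 XOR 0))) -> 0
  row 4 [0100]: (NOT 0 OR ((NOT 1 XOR NOT 0) OR (1 XOR 1))) -> 1
  row 5 [0101]: (NOT 0 OR ((NOT 1 XOR NOT 0) OR (1 XOR 1))) -> 1
  row 6 [0110]: (NOT 1 OR ((NOT 1 XOR NOT 0) OR (1 XOR 1))) -> 1
  row 7 [0111]: (NOT 1 OR ((NOT 1 XOR NOT 0) OR (1 XOR 1))) -> 1
  row 8 [1000]: (NOT 0 OR ((NOT 0 XOR NOT 1) OR (0 XOR 0))) -> 1
  row 9 [1001]: (NOT 0 OR ((NOT 0 XOR NOT 1) OR (0 XOR 0))) -> 1
  row 10 [1010]: (NOT 1 OR ((NOT 0 XOR NOT 1) OR (0 XOR 0))) -> 1
  row 11 [1011]: (NOT 1 OR ((NOT 0 XOR NOT 1) OR (0 XOR 0))) -> 1
  row 12 [1100]: (NOT 0 OR ((NOT 1 XOR NOT 1) OR (1 XOR 1))) -> 1
  row 13 [1101]: (NOT 0 OR ((NOT 1 XOR NOT 1) OR (1 XOR 1))) -> 1
  row 14 [1110]: (NOT 1 OR ((NOT 1 XOR NOT 1) OR (1 XOR 1))) -> 0
  row 15 [1111]: (NOT 1 OR ((NOT 1 XOR NOT 1) OR (1 XOR 1))) -> 0
Full result column, 4 rows per line (P1,P2 fixed per line; P3,P4 runs 00..11 left to right):
  rows 0-3 [P1,P2=00]: 1100  = hex C
  rows 4-7 [P1,P2=01]: 1111  = hex F
  rows 8-11 [P1,P2=10]: 1111  = hex F
  rows 12-15 [P1,P2=11]: 1100  = hex C
Output column (row 0 .. row 15) = 1100111111111100
Output column grouped in 4s = 1100 1111 1111 1100 = 0xCFFC
Convert to decimal digit by digit (value = value*16 + digit):
  C -> 12
  12*16 + 15 (F) = 207
  207*16 + 15 (F) = 3327
  3327*16 + 12 (C) = 53244
Decimal = 53244

53244


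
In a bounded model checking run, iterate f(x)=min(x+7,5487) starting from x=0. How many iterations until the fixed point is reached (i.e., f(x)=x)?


Step 1: x=0, cap=5487, increment=7
Step 2: x grows by 7 each step until capped at 5487; fixed point is x=5487
Step 3: iterations = ceil(5487/7) = 784

784


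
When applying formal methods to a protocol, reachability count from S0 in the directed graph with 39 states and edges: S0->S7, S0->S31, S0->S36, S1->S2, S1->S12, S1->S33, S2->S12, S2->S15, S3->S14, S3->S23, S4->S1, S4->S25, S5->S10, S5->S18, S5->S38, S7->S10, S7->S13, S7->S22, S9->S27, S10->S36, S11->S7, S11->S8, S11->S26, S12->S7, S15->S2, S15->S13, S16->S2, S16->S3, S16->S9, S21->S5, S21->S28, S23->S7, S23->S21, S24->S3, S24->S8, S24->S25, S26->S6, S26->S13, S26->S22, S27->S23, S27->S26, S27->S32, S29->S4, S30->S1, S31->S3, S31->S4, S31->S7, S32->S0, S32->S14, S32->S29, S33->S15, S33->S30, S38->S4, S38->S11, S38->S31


BFS from S0:
  layer 0: {S0}
  layer 1: {S7, S31, S36}
  layer 2: {S3, S4, S10, S13, S22}
  layer 3: {S1, S14, S23, S25}
  layer 4: {S2, S12, S21, S33}
  layer 5: {S5, S15, S28, S30}
  layer 6: {S18, S38}
  layer 7: {S11}
  layer 8: {S8, S26}
  layer 9: {S6}
Reachable set: {S0, S1, S2, S3, S4, S5, S6, S7, S8, S10, S11, S12, S13, S14, S15, S18, S21, S22, S23, S25, S26, S28, S30, S31, S33, S36, S38}
Count = 27

27


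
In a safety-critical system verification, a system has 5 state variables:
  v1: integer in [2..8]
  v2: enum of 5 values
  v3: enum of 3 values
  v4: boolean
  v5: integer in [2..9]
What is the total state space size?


State space = product of domain sizes of all variables.
Domain sizes:
  v1 (integer in [2..8]): 7
  v2 (enum of 5 values): 5
  v3 (enum of 3 values): 3
  v4 (boolean): 2
  v5 (integer in [2..9]): 8
Product = 7 * 5 * 3 * 2 * 8 = 1680

1680


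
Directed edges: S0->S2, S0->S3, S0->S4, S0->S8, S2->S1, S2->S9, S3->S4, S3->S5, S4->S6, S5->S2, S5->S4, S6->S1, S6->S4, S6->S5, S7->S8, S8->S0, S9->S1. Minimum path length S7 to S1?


BFS layer-by-layer from S7:
  dist 0: {S7}
  dist 1: {S8}
  dist 2: {S0}
  dist 3: {S2, S3, S4}
  dist 4: {S1, S5, S6, S9}
  -> S1 reached at distance 4
Shortest path length = 4

4


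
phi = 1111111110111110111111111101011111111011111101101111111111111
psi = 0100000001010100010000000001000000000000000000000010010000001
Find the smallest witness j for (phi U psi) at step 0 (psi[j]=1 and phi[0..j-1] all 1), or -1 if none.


(phi U psi) at 0: need smallest j with psi[j]=1 and phi[i]=1 for all i in [0,j).
Scan from step 0:
  step 0: phi=1, psi=0 -> continue
  step 1: psi=1 and phi held for [0,1) -> witness found
Witness step = 1

1


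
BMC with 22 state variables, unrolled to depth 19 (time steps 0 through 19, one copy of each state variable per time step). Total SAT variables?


BMC unrolls to depth k, creating one copy of each state var for steps 0..k.
Step count = 19 + 1 = 20 (steps 0 through 19)
Vars per step = 22
Total = 22 * 20 = 440

440


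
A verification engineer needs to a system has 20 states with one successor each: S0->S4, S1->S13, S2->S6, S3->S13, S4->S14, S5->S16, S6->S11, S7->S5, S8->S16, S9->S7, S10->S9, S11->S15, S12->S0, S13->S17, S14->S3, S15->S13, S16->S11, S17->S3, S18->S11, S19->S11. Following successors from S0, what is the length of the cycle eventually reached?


Trace from S0 until a state repeats:
  S0 -> S4 -> S14 -> S3 -> S13 -> S17 -> S3
S3 first seen at step 3, revisited at step 6.
Cycle length = 6 - 3 = 3

3


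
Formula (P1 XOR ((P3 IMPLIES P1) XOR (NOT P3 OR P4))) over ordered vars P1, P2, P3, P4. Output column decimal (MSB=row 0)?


Formula: (P1 XOR ((P3 IMPLIES P1) XOR (NOT P3 OR P4))) over P1, P2, P3, P4 (16 rows)
Evaluate each row (bits = P1,P2,P3,P4, MSB first):
  row 0 [0000]: (0 XOR ((0 IMPLIES 0) XOR (NOT 0 OR 0))) -> 0
  row 1 [0001]: (0 XOR ((0 IMPLIES 0) XOR (NOT 0 OR 1))) -> 0
  row 2 [0010]: (0 XOR ((1 IMPLIES 0) XOR (NOT 1 OR 0))) -> 0
  row 3 [0011]: (0 XOR ((1 IMPLIES 0) XOR (NOT 1 OR 1))) -> 1
  row 4 [0100]: (0 XOR ((0 IMPLIES 0) XOR (NOT 0 OR 0))) -> 0
  row 5 [0101]: (0 XOR ((0 IMPLIES 0) XOR (NOT 0 OR 1))) -> 0
  row 6 [0110]: (0 XOR ((1 IMPLIES 0) XOR (NOT 1 OR 0))) -> 0
  row 7 [0111]: (0 XOR ((1 IMPLIES 0) XOR (NOT 1 OR 1))) -> 1
  row 8 [1000]: (1 XOR ((0 IMPLIES 1) XOR (NOT 0 OR 0))) -> 1
  row 9 [1001]: (1 XOR ((0 IMPLIES 1) XOR (NOT 0 OR 1))) -> 1
  row 10 [1010]: (1 XOR ((1 IMPLIES 1) XOR (NOT 1 OR 0))) -> 0
  row 11 [1011]: (1 XOR ((1 IMPLIES 1) XOR (NOT 1 OR 1))) -> 1
  row 12 [1100]: (1 XOR ((0 IMPLIES 1) XOR (NOT 0 OR 0))) -> 1
  row 13 [1101]: (1 XOR ((0 IMPLIES 1) XOR (NOT 0 OR 1))) -> 1
  row 14 [1110]: (1 XOR ((1 IMPLIES 1) XOR (NOT 1 OR 0))) -> 0
  row 15 [1111]: (1 XOR ((1 IMPLIES 1) XOR (NOT 1 OR 1))) -> 1
Full result column, 4 rows per line (P1,P2 fixed per line; P3,P4 runs 00..11 left to right):
  rows 0-3 [P1,P2=00]: 0001  = hex 1
  rows 4-7 [P1,P2=01]: 0001  = hex 1
  rows 8-11 [P1,P2=10]: 1101  = hex D
  rows 12-15 [P1,P2=11]: 1101  = hex D
Output column (row 0 .. row 15) = 0001000111011101
Output column grouped in 4s = 0001 0001 1101 1101 = 0x11DD
Convert to decimal digit by digit (value = value*16 + digit):
  1 -> 1
  1*16 + 1 = 17
  17*16 + 13 (D) = 285
  285*16 + 13 (D) = 4573
Decimal = 4573

4573


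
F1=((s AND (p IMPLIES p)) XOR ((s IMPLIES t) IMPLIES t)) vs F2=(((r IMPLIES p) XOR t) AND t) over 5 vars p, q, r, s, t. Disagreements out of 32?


F1 = ((s AND (p IMPLIES p)) XOR ((s IMPLIES t) IMPLIES t))
F2 = (((r IMPLIES p) XOR t) AND t)
Evaluate both on each of 32 rows (bits = p,q,r,s,t):
  row 0 [00000]: F1=0 F2=0 -> 0
  row 1 [00001]: F1=1 F2=0 (differ) -> 1
  row 2 [00010]: F1=0 F2=0 -> 0
  row 3 [00011]: F1=0 F2=0 -> 0
  row 4 [00100]: F1=0 F2=0 -> 0
  row 5 [00101]: F1=1 F2=1 -> 0
  row 6 [00110]: F1=0 F2=0 -> 0
  row 7 [00111]: F1=0 F2=1 (differ) -> 1
  row 8 [01000]: F1=0 F2=0 -> 0
  row 9 [01001]: F1=1 F2=0 (differ) -> 1
  row 10 [01010]: F1=0 F2=0 -> 0
  row 11 [01011]: F1=0 F2=0 -> 0
  row 12 [01100]: F1=0 F2=0 -> 0
  row 13 [01101]: F1=1 F2=1 -> 0
  row 14 [01110]: F1=0 F2=0 -> 0
  row 15 [01111]: F1=0 F2=1 (differ) -> 1
  row 16 [10000]: F1=0 F2=0 -> 0
  row 17 [10001]: F1=1 F2=0 (differ) -> 1
  row 18 [10010]: F1=0 F2=0 -> 0
  row 19 [10011]: F1=0 F2=0 -> 0
  row 20 [10100]: F1=0 F2=0 -> 0
  row 21 [10101]: F1=1 F2=0 (differ) -> 1
  row 22 [10110]: F1=0 F2=0 -> 0
  row 23 [10111]: F1=0 F2=0 -> 0
  row 24 [11000]: F1=0 F2=0 -> 0
  row 25 [11001]: F1=1 F2=0 (differ) -> 1
  row 26 [11010]: F1=0 F2=0 -> 0
  row 27 [11011]: F1=0 F2=0 -> 0
  row 28 [11100]: F1=0 F2=0 -> 0
  row 29 [11101]: F1=1 F2=0 (differ) -> 1
  row 30 [11110]: F1=0 F2=0 -> 0
  row 31 [11111]: F1=0 F2=0 -> 0
Full result column, 8 rows per line (p,q fixed per line; r,s,t runs 000..111 left to right):
  rows 0-7 [p,q=00]: 01000001  (ones: 2)
  rows 8-15 [p,q=01]: 01000001  (ones: 2)
  rows 16-23 [p,q=10]: 01000100  (ones: 2)
  rows 24-31 [p,q=11]: 01000100  (ones: 2)
Disagreements = 2+2+2+2 = 8

8


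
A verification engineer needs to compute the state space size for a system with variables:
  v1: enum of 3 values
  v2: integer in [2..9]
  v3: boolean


State space = product of domain sizes of all variables.
Domain sizes:
  v1 (enum of 3 values): 3
  v2 (integer in [2..9]): 8
  v3 (boolean): 2
Product = 3 * 8 * 2 = 48

48


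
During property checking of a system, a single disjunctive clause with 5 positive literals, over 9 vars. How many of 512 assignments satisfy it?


Step 1: Total=2^9=512
Step 2: Unsat when all 5 false: 2^4=16
Step 3: Sat=512-16=496

496


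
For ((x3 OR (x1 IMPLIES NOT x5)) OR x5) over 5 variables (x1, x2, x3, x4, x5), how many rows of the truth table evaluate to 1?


Formula: ((x3 OR (x1 IMPLIES NOT x5)) OR x5) over 5 vars (32 rows)
Evaluate each row (x1, x2, x3, x4, x5 as bits, MSB first):
  row 0 [00000]: ((0 OR (0 IMPLIES NOT 0)) OR 0) -> 1
  row 1 [00001]: ((0 OR (0 IMPLIES NOT 1)) OR 1) -> 1
  row 2 [00010]: ((0 OR (0 IMPLIES NOT 0)) OR 0) -> 1
  row 3 [00011]: ((0 OR (0 IMPLIES NOT 1)) OR 1) -> 1
  row 4 [00100]: ((1 OR (0 IMPLIES NOT 0)) OR 0) -> 1
  row 5 [00101]: ((1 OR (0 IMPLIES NOT 1)) OR 1) -> 1
  row 6 [00110]: ((1 OR (0 IMPLIES NOT 0)) OR 0) -> 1
  row 7 [00111]: ((1 OR (0 IMPLIES NOT 1)) OR 1) -> 1
  row 8 [01000]: ((0 OR (0 IMPLIES NOT 0)) OR 0) -> 1
  row 9 [01001]: ((0 OR (0 IMPLIES NOT 1)) OR 1) -> 1
  row 10 [01010]: ((0 OR (0 IMPLIES NOT 0)) OR 0) -> 1
  row 11 [01011]: ((0 OR (0 IMPLIES NOT 1)) OR 1) -> 1
  row 12 [01100]: ((1 OR (0 IMPLIES NOT 0)) OR 0) -> 1
  row 13 [01101]: ((1 OR (0 IMPLIES NOT 1)) OR 1) -> 1
  row 14 [01110]: ((1 OR (0 IMPLIES NOT 0)) OR 0) -> 1
  row 15 [01111]: ((1 OR (0 IMPLIES NOT 1)) OR 1) -> 1
  row 16 [10000]: ((0 OR (1 IMPLIES NOT 0)) OR 0) -> 1
  row 17 [10001]: ((0 OR (1 IMPLIES NOT 1)) OR 1) -> 1
  row 18 [10010]: ((0 OR (1 IMPLIES NOT 0)) OR 0) -> 1
  row 19 [10011]: ((0 OR (1 IMPLIES NOT 1)) OR 1) -> 1
  row 20 [10100]: ((1 OR (1 IMPLIES NOT 0)) OR 0) -> 1
  row 21 [10101]: ((1 OR (1 IMPLIES NOT 1)) OR 1) -> 1
  row 22 [10110]: ((1 OR (1 IMPLIES NOT 0)) OR 0) -> 1
  row 23 [10111]: ((1 OR (1 IMPLIES NOT 1)) OR 1) -> 1
  row 24 [11000]: ((0 OR (1 IMPLIES NOT 0)) OR 0) -> 1
  row 25 [11001]: ((0 OR (1 IMPLIES NOT 1)) OR 1) -> 1
  row 26 [11010]: ((0 OR (1 IMPLIES NOT 0)) OR 0) -> 1
  row 27 [11011]: ((0 OR (1 IMPLIES NOT 1)) OR 1) -> 1
  row 28 [11100]: ((1 OR (1 IMPLIES NOT 0)) OR 0) -> 1
  row 29 [11101]: ((1 OR (1 IMPLIES NOT 1)) OR 1) -> 1
  row 30 [11110]: ((1 OR (1 IMPLIES NOT 0)) OR 0) -> 1
  row 31 [11111]: ((1 OR (1 IMPLIES NOT 1)) OR 1) -> 1
Full result column, 8 rows per line (x1,x2 fixed per line; x3,x4,x5 runs 000..111 left to right):
  rows 0-7 [x1,x2=00]: 11111111  (ones: 8)
  rows 8-15 [x1,x2=01]: 11111111  (ones: 8)
  rows 16-23 [x1,x2=10]: 11111111  (ones: 8)
  rows 24-31 [x1,x2=11]: 11111111  (ones: 8)
Count of 1-rows = 8+8+8+8 = 32

32


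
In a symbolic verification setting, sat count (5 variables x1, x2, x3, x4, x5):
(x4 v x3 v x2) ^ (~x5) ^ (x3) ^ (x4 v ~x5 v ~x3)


CNF with 4 clauses over 5 vars (32 assignments).
An assignment satisfies CNF iff every clause has >=1 true literal.
Check each row (bits = x1,x2,x3,x4,x5; clause T/F shown):
  row 0 [00000]: clauses=FTFT -> 0
  row 1 [00001]: clauses=FFFT -> 0
  row 2 [00010]: clauses=TTFT -> 0
  row 3 [00011]: clauses=TFFT -> 0
  row 4 [00100]: clauses=TTTT -> 1
  row 5 [00101]: clauses=TFTF -> 0
  row 6 [00110]: clauses=TTTT -> 1
  row 7 [00111]: clauses=TFTT -> 0
  row 8 [01000]: clauses=TTFT -> 0
  row 9 [01001]: clauses=TFFT -> 0
  row 10 [01010]: clauses=TTFT -> 0
  row 11 [01011]: clauses=TFFT -> 0
  row 12 [01100]: clauses=TTTT -> 1
  row 13 [01101]: clauses=TFTF -> 0
  row 14 [01110]: clauses=TTTT -> 1
  row 15 [01111]: clauses=TFTT -> 0
  row 16 [10000]: clauses=FTFT -> 0
  row 17 [10001]: clauses=FFFT -> 0
  row 18 [10010]: clauses=TTFT -> 0
  row 19 [10011]: clauses=TFFT -> 0
  row 20 [10100]: clauses=TTTT -> 1
  row 21 [10101]: clauses=TFTF -> 0
  row 22 [10110]: clauses=TTTT -> 1
  row 23 [10111]: clauses=TFTT -> 0
  row 24 [11000]: clauses=TTFT -> 0
  row 25 [11001]: clauses=TFFT -> 0
  row 26 [11010]: clauses=TTFT -> 0
  row 27 [11011]: clauses=TFFT -> 0
  row 28 [11100]: clauses=TTTT -> 1
  row 29 [11101]: clauses=TFTF -> 0
  row 30 [11110]: clauses=TTTT -> 1
  row 31 [11111]: clauses=TFTT -> 0
Full result column, 8 rows per line (x1,x2 fixed per line; x3,x4,x5 runs 000..111 left to right):
  rows 0-7 [x1,x2=00]: 00001010  (ones: 2)
  rows 8-15 [x1,x2=01]: 00001010  (ones: 2)
  rows 16-23 [x1,x2=10]: 00001010  (ones: 2)
  rows 24-31 [x1,x2=11]: 00001010  (ones: 2)
Satisfying assignments = 2+2+2+2 = 8

8


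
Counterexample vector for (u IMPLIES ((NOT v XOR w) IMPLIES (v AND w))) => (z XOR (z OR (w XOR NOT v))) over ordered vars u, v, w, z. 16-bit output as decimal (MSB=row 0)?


F1 = (u IMPLIES ((NOT v XOR w) IMPLIES (v AND w)))
F2 = (z XOR (z OR (w XOR NOT v)))
Counterexample to F1=>F2 is where F1=1 and F2=0.
Evaluate each row (bits = u,v,w,z, MSB first):
  row 0 [0000]: F1=1 F2=1 -> F1&~F2 -> 0
  row 1 [0001]: F1=1 F2=0 -> F1&~F2 -> 1
  row 2 [0010]: F1=1 F2=0 -> F1&~F2 -> 1
  row 3 [0011]: F1=1 F2=0 -> F1&~F2 -> 1
  row 4 [0100]: F1=1 F2=0 -> F1&~F2 -> 1
  row 5 [0101]: F1=1 F2=0 -> F1&~F2 -> 1
  row 6 [0110]: F1=1 F2=1 -> F1&~F2 -> 0
  row 7 [0111]: F1=1 F2=0 -> F1&~F2 -> 1
  row 8 [1000]: F1=0 F2=1 -> F1&~F2 -> 0
  row 9 [1001]: F1=0 F2=0 -> F1&~F2 -> 0
  row 10 [1010]: F1=1 F2=0 -> F1&~F2 -> 1
  row 11 [1011]: F1=1 F2=0 -> F1&~F2 -> 1
  row 12 [1100]: F1=1 F2=0 -> F1&~F2 -> 1
  row 13 [1101]: F1=1 F2=0 -> F1&~F2 -> 1
  row 14 [1110]: F1=1 F2=1 -> F1&~F2 -> 0
  row 15 [1111]: F1=1 F2=0 -> F1&~F2 -> 1
Full result column, 4 rows per line (u,v fixed per line; w,z runs 00..11 left to right):
  rows 0-3 [u,v=00]: 0111  = hex 7
  rows 4-7 [u,v=01]: 1101  = hex D
  rows 8-11 [u,v=10]: 0011  = hex 3
  rows 12-15 [u,v=11]: 1101  = hex D
Counterexample vector (row 0 .. row 15) = 0111110100111101
Output column grouped in 4s = 0111 1101 0011 1101 = 0x7D3D
Convert to decimal digit by digit (value = value*16 + digit):
  7 -> 7
  7*16 + 13 (D) = 125
  125*16 + 3 = 2003
  2003*16 + 13 (D) = 32061
Decimal = 32061

32061


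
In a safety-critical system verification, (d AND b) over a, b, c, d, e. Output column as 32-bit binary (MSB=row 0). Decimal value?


Formula: (d AND b) over a, b, c, d, e (32 rows)
Evaluate each row (bits = a,b,c,d,e, MSB first):
  row 0 [00000]: (0 AND 0) -> 0
  row 1 [00001]: (0 AND 0) -> 0
  row 2 [00010]: (1 AND 0) -> 0
  row 3 [00011]: (1 AND 0) -> 0
  row 4 [00100]: (0 AND 0) -> 0
  row 5 [00101]: (0 AND 0) -> 0
  row 6 [00110]: (1 AND 0) -> 0
  row 7 [00111]: (1 AND 0) -> 0
  row 8 [01000]: (0 AND 1) -> 0
  row 9 [01001]: (0 AND 1) -> 0
  row 10 [01010]: (1 AND 1) -> 1
  row 11 [01011]: (1 AND 1) -> 1
  row 12 [01100]: (0 AND 1) -> 0
  row 13 [01101]: (0 AND 1) -> 0
  row 14 [01110]: (1 AND 1) -> 1
  row 15 [01111]: (1 AND 1) -> 1
  row 16 [10000]: (0 AND 0) -> 0
  row 17 [10001]: (0 AND 0) -> 0
  row 18 [10010]: (1 AND 0) -> 0
  row 19 [10011]: (1 AND 0) -> 0
  row 20 [10100]: (0 AND 0) -> 0
  row 21 [10101]: (0 AND 0) -> 0
  row 22 [10110]: (1 AND 0) -> 0
  row 23 [10111]: (1 AND 0) -> 0
  row 24 [11000]: (0 AND 1) -> 0
  row 25 [11001]: (0 AND 1) -> 0
  row 26 [11010]: (1 AND 1) -> 1
  row 27 [11011]: (1 AND 1) -> 1
  row 28 [11100]: (0 AND 1) -> 0
  row 29 [11101]: (0 AND 1) -> 0
  row 30 [11110]: (1 AND 1) -> 1
  row 31 [11111]: (1 AND 1) -> 1
Full result column, 4 rows per line (a,b,c fixed per line; d,e runs 00..11 left to right):
  rows 0-3 [a,b,c=000]: 0000  = hex 0
  rows 4-7 [a,b,c=001]: 0000  = hex 0
  rows 8-11 [a,b,c=010]: 0011  = hex 3
  rows 12-15 [a,b,c=011]: 0011  = hex 3
  rows 16-19 [a,b,c=100]: 0000  = hex 0
  rows 20-23 [a,b,c=101]: 0000  = hex 0
  rows 24-27 [a,b,c=110]: 0011  = hex 3
  rows 28-31 [a,b,c=111]: 0011  = hex 3
Output column (row 0 .. row 31) = 00000000001100110000000000110011
Output column grouped in 4s = 0000 0000 0011 0011 0000 0000 0011 0011 = 0x00330033
Convert to decimal digit by digit (value = value*16 + digit):
  0 -> 0
  0*16 + 0 = 0
  0*16 + 3 = 3
  3*16 + 3 = 51
  51*16 + 0 = 816
  816*16 + 0 = 13056
  13056*16 + 3 = 208899
  208899*16 + 3 = 3342387
Decimal = 3342387

3342387


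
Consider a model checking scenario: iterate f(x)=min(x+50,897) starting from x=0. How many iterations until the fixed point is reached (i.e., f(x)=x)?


Step 1: x=0, cap=897, increment=50
Step 2: x grows by 50 each step until capped at 897; fixed point is x=897
Step 3: iterations = ceil(897/50) = 18

18


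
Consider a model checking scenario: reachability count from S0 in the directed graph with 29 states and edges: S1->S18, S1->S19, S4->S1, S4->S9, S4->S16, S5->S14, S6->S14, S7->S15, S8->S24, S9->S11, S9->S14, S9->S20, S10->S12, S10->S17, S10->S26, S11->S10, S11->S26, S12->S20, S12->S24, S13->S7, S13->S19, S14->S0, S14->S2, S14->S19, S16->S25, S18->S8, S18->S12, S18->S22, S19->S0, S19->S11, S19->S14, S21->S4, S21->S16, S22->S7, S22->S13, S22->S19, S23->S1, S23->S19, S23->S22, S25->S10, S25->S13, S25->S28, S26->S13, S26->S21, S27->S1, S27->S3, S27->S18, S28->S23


BFS from S0:
  layer 0: {S0}
Reachable set: {S0}
Count = 1

1


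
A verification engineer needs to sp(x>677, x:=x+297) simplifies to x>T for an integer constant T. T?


Formula: sp(P, x:=E) = exists old_x. (x = E[old_x/x]) AND P[old_x/x] (old_x is the value of x before the assignment; eliminate old_x by solving x = E[old_x/x] for old_x)
Step 1: Precondition P: x>677, i.e. old_x > 677
Step 2: Assignment gives x = old_x + 297, so old_x = x - 297
Step 3: Substitute into P: x - 297 > 677
Step 4: Simplify: x > 677+297 = 974

974


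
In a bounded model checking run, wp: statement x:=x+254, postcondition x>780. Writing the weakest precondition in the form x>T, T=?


Formula: wp(x:=E, P) = P[E/x] (substitute E for x in postcondition)
Step 1: Postcondition: x>780
Step 2: Substitute x+254 for x: x+254>780
Step 3: Solve for x: x > 780-254 = 526

526


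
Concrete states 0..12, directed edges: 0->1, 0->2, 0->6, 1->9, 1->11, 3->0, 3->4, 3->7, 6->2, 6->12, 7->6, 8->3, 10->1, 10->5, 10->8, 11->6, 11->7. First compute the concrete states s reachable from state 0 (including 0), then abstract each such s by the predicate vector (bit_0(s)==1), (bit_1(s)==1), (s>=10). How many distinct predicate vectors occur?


BFS from 0:
Concrete reachable: {0, 1, 2, 6, 7, 9, 11, 12}
Abstract via predicates (bit_0(s)==1), (bit_1(s)==1), (s>=10):
  (0,0,0) <- {0}
  (0,0,1) <- {12}
  (0,1,0) <- {2, 6}
  (1,0,0) <- {1, 9}
  (1,1,0) <- {7}
  (1,1,1) <- {11}
Distinct abstract states = 6

6


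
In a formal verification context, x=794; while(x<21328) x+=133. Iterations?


Step 1: x goes from 794 toward 21328 by 133; the body runs while x<21328, so iterations = ceil((bound-start)/step)
Step 2: Distance=20534
Step 3: ceil(20534/133)=155

155


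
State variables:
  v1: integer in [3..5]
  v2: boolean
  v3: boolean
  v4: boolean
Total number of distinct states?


State space = product of domain sizes of all variables.
Domain sizes:
  v1 (integer in [3..5]): 3
  v2 (boolean): 2
  v3 (boolean): 2
  v4 (boolean): 2
Product = 3 * 2 * 2 * 2 = 24

24


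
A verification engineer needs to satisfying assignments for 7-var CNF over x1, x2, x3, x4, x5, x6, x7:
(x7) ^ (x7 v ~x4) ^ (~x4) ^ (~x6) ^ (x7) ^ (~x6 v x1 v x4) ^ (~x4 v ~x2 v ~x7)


CNF with 7 clauses over 7 vars (128 assignments).
An assignment satisfies CNF iff every clause has >=1 true literal.
Check each row (bits = x1,x2,x3,x4,x5,x6,x7; clause T/F shown):
  row 0 [0000000]: clauses=FTTTFTT -> 0
  row 1 [0000001]: clauses=TTTTTTT -> 1
  row 2 [0000010]: clauses=FTTFFFT -> 0
  row 3 [0000011]: clauses=TTTFTFT -> 0
  row 4 [0000100]: clauses=FTTTFTT -> 0
  (every remaining row is evaluated the same way; all 128 results are listed next)
Full result column, 8 rows per line (x1,x2,x3,x4 fixed per line; x5,x6,x7 runs 000..111 left to right):
  rows 0-7 [x1,x2,x3,x4=0000]: 01000100  (ones: 2)
  rows 8-15 [x1,x2,x3,x4=0001]: 00000000  (ones: 0)
  rows 16-23 [x1,x2,x3,x4=0010]: 01000100  (ones: 2)
  rows 24-31 [x1,x2,x3,x4=0011]: 00000000  (ones: 0)
  rows 32-39 [x1,x2,x3,x4=0100]: 01000100  (ones: 2)
  rows 40-47 [x1,x2,x3,x4=0101]: 00000000  (ones: 0)
  rows 48-55 [x1,x2,x3,x4=0110]: 01000100  (ones: 2)
  rows 56-63 [x1,x2,x3,x4=0111]: 00000000  (ones: 0)
  rows 64-71 [x1,x2,x3,x4=1000]: 01000100  (ones: 2)
  rows 72-79 [x1,x2,x3,x4=1001]: 00000000  (ones: 0)
  rows 80-87 [x1,x2,x3,x4=1010]: 01000100  (ones: 2)
  rows 88-95 [x1,x2,x3,x4=1011]: 00000000  (ones: 0)
  rows 96-103 [x1,x2,x3,x4=1100]: 01000100  (ones: 2)
  rows 104-111 [x1,x2,x3,x4=1101]: 00000000  (ones: 0)
  rows 112-119 [x1,x2,x3,x4=1110]: 01000100  (ones: 2)
  rows 120-127 [x1,x2,x3,x4=1111]: 00000000  (ones: 0)
Satisfying assignments = 2+0+2+0+2+0+2+0+2+0+2+0+2+0+2+0 = 16

16


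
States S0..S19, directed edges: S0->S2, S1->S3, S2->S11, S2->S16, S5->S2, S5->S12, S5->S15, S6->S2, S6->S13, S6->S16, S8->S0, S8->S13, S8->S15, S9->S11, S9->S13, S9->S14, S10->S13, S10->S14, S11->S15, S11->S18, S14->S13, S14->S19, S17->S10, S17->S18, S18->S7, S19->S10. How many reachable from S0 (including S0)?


BFS from S0:
  layer 0: {S0}
  layer 1: {S2}
  layer 2: {S11, S16}
  layer 3: {S15, S18}
  layer 4: {S7}
Reachable set: {S0, S2, S7, S11, S15, S16, S18}
Count = 7

7


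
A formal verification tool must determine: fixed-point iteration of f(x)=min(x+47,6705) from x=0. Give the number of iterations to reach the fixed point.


Step 1: x=0, cap=6705, increment=47
Step 2: x grows by 47 each step until capped at 6705; fixed point is x=6705
Step 3: iterations = ceil(6705/47) = 143

143


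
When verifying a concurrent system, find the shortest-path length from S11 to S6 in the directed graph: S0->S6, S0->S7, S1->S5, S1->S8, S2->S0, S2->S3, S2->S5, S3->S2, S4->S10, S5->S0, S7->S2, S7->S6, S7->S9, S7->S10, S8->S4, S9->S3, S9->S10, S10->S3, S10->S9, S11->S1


BFS layer-by-layer from S11:
  dist 0: {S11}
  dist 1: {S1}
  dist 2: {S5, S8}
  dist 3: {S0, S4}
  dist 4: {S6, S7, S10}
  -> S6 reached at distance 4
Shortest path length = 4

4


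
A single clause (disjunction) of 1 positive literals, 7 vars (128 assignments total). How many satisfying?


Step 1: Total=2^7=128
Step 2: Unsat when all 1 false: 2^6=64
Step 3: Sat=128-64=64

64


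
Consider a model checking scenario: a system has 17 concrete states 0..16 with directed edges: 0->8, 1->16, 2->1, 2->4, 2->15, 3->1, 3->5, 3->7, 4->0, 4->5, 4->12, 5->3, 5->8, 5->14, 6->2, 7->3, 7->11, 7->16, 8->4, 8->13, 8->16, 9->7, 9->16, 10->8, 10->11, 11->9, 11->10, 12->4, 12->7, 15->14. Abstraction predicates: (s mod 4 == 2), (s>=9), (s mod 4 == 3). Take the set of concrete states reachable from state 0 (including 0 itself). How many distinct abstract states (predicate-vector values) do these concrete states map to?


BFS from 0:
Concrete reachable: {0, 1, 3, 4, 5, 7, 8, 9, 10, 11, 12, 13, 14, 16}
Abstract via predicates (s mod 4 == 2), (s>=9), (s mod 4 == 3):
  (0,0,0) <- {0, 1, 4, 5, 8}
  (0,0,1) <- {3, 7}
  (0,1,0) <- {9, 12, 13, 16}
  (0,1,1) <- {11}
  (1,1,0) <- {10, 14}
Distinct abstract states = 5

5


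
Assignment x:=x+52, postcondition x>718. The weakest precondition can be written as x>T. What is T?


Formula: wp(x:=E, P) = P[E/x] (substitute E for x in postcondition)
Step 1: Postcondition: x>718
Step 2: Substitute x+52 for x: x+52>718
Step 3: Solve for x: x > 718-52 = 666

666


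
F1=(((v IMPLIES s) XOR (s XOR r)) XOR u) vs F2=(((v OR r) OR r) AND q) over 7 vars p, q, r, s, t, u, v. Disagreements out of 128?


F1 = (((v IMPLIES s) XOR (s XOR r)) XOR u)
F2 = (((v OR r) OR r) AND q)
Evaluate both on each of 128 rows (bits = p,q,r,s,t,u,v):
  row 0 [0000000]: F1=1 F2=0 (differ) -> 1
  row 1 [0000001]: F1=0 F2=0 -> 0
  row 2 [0000010]: F1=0 F2=0 -> 0
  row 3 [0000011]: F1=1 F2=0 (differ) -> 1
  row 4 [0000100]: F1=1 F2=0 (differ) -> 1
  (every remaining row is evaluated the same way; all 128 results are listed next)
Full result column, 8 rows per line (p,q,r,s fixed per line; t,u,v runs 000..111 left to right):
  rows 0-7 [p,q,r,s=0000]: 10011001  (ones: 4)
  rows 8-15 [p,q,r,s=0001]: 00110011  (ones: 4)
  rows 16-23 [p,q,r,s=0010]: 01100110  (ones: 4)
  rows 24-31 [p,q,r,s=0011]: 11001100  (ones: 4)
  rows 32-39 [p,q,r,s=0100]: 11001100  (ones: 4)
  rows 40-47 [p,q,r,s=0101]: 01100110  (ones: 4)
  rows 48-55 [p,q,r,s=0110]: 10011001  (ones: 4)
  rows 56-63 [p,q,r,s=0111]: 00110011  (ones: 4)
  rows 64-71 [p,q,r,s=1000]: 10011001  (ones: 4)
  rows 72-79 [p,q,r,s=1001]: 00110011  (ones: 4)
  rows 80-87 [p,q,r,s=1010]: 01100110  (ones: 4)
  rows 88-95 [p,q,r,s=1011]: 11001100  (ones: 4)
  rows 96-103 [p,q,r,s=1100]: 11001100  (ones: 4)
  rows 104-111 [p,q,r,s=1101]: 01100110  (ones: 4)
  rows 112-119 [p,q,r,s=1110]: 10011001  (ones: 4)
  rows 120-127 [p,q,r,s=1111]: 00110011  (ones: 4)
Disagreements = 4+4+4+4+4+4+4+4+4+4+4+4+4+4+4+4 = 64

64


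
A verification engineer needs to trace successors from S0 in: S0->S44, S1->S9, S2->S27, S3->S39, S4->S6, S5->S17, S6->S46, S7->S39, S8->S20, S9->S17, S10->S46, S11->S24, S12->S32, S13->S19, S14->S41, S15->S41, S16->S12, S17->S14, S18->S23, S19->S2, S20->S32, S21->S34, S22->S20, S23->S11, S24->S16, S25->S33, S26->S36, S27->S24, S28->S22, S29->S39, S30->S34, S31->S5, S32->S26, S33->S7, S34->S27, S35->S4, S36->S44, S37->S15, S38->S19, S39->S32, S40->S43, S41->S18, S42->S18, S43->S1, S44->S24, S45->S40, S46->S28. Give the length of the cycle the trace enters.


Trace from S0 until a state repeats:
  S0 -> S44 -> S24 -> S16 -> S12 -> S32 -> S26 -> S36 -> S44
S44 first seen at step 1, revisited at step 8.
Cycle length = 8 - 1 = 7

7


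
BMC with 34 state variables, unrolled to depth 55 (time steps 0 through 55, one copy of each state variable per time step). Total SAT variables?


BMC unrolls to depth k, creating one copy of each state var for steps 0..k.
Step count = 55 + 1 = 56 (steps 0 through 55)
Vars per step = 34
Total = 34 * 56 = 1904

1904


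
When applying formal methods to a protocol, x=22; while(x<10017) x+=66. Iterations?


Step 1: x goes from 22 toward 10017 by 66; the body runs while x<10017, so iterations = ceil((bound-start)/step)
Step 2: Distance=9995
Step 3: ceil(9995/66)=152

152


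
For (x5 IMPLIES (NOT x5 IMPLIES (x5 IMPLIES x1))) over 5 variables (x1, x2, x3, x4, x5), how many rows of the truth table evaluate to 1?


Formula: (x5 IMPLIES (NOT x5 IMPLIES (x5 IMPLIES x1))) over 5 vars (32 rows)
Evaluate each row (x1, x2, x3, x4, x5 as bits, MSB first):
  row 0 [00000]: (0 IMPLIES (NOT 0 IMPLIES (0 IMPLIES 0))) -> 1
  row 1 [00001]: (1 IMPLIES (NOT 1 IMPLIES (1 IMPLIES 0))) -> 1
  row 2 [00010]: (0 IMPLIES (NOT 0 IMPLIES (0 IMPLIES 0))) -> 1
  row 3 [00011]: (1 IMPLIES (NOT 1 IMPLIES (1 IMPLIES 0))) -> 1
  row 4 [00100]: (0 IMPLIES (NOT 0 IMPLIES (0 IMPLIES 0))) -> 1
  row 5 [00101]: (1 IMPLIES (NOT 1 IMPLIES (1 IMPLIES 0))) -> 1
  row 6 [00110]: (0 IMPLIES (NOT 0 IMPLIES (0 IMPLIES 0))) -> 1
  row 7 [00111]: (1 IMPLIES (NOT 1 IMPLIES (1 IMPLIES 0))) -> 1
  row 8 [01000]: (0 IMPLIES (NOT 0 IMPLIES (0 IMPLIES 0))) -> 1
  row 9 [01001]: (1 IMPLIES (NOT 1 IMPLIES (1 IMPLIES 0))) -> 1
  row 10 [01010]: (0 IMPLIES (NOT 0 IMPLIES (0 IMPLIES 0))) -> 1
  row 11 [01011]: (1 IMPLIES (NOT 1 IMPLIES (1 IMPLIES 0))) -> 1
  row 12 [01100]: (0 IMPLIES (NOT 0 IMPLIES (0 IMPLIES 0))) -> 1
  row 13 [01101]: (1 IMPLIES (NOT 1 IMPLIES (1 IMPLIES 0))) -> 1
  row 14 [01110]: (0 IMPLIES (NOT 0 IMPLIES (0 IMPLIES 0))) -> 1
  row 15 [01111]: (1 IMPLIES (NOT 1 IMPLIES (1 IMPLIES 0))) -> 1
  row 16 [10000]: (0 IMPLIES (NOT 0 IMPLIES (0 IMPLIES 1))) -> 1
  row 17 [10001]: (1 IMPLIES (NOT 1 IMPLIES (1 IMPLIES 1))) -> 1
  row 18 [10010]: (0 IMPLIES (NOT 0 IMPLIES (0 IMPLIES 1))) -> 1
  row 19 [10011]: (1 IMPLIES (NOT 1 IMPLIES (1 IMPLIES 1))) -> 1
  row 20 [10100]: (0 IMPLIES (NOT 0 IMPLIES (0 IMPLIES 1))) -> 1
  row 21 [10101]: (1 IMPLIES (NOT 1 IMPLIES (1 IMPLIES 1))) -> 1
  row 22 [10110]: (0 IMPLIES (NOT 0 IMPLIES (0 IMPLIES 1))) -> 1
  row 23 [10111]: (1 IMPLIES (NOT 1 IMPLIES (1 IMPLIES 1))) -> 1
  row 24 [11000]: (0 IMPLIES (NOT 0 IMPLIES (0 IMPLIES 1))) -> 1
  row 25 [11001]: (1 IMPLIES (NOT 1 IMPLIES (1 IMPLIES 1))) -> 1
  row 26 [11010]: (0 IMPLIES (NOT 0 IMPLIES (0 IMPLIES 1))) -> 1
  row 27 [11011]: (1 IMPLIES (NOT 1 IMPLIES (1 IMPLIES 1))) -> 1
  row 28 [11100]: (0 IMPLIES (NOT 0 IMPLIES (0 IMPLIES 1))) -> 1
  row 29 [11101]: (1 IMPLIES (NOT 1 IMPLIES (1 IMPLIES 1))) -> 1
  row 30 [11110]: (0 IMPLIES (NOT 0 IMPLIES (0 IMPLIES 1))) -> 1
  row 31 [11111]: (1 IMPLIES (NOT 1 IMPLIES (1 IMPLIES 1))) -> 1
Full result column, 8 rows per line (x1,x2 fixed per line; x3,x4,x5 runs 000..111 left to right):
  rows 0-7 [x1,x2=00]: 11111111  (ones: 8)
  rows 8-15 [x1,x2=01]: 11111111  (ones: 8)
  rows 16-23 [x1,x2=10]: 11111111  (ones: 8)
  rows 24-31 [x1,x2=11]: 11111111  (ones: 8)
Count of 1-rows = 8+8+8+8 = 32

32


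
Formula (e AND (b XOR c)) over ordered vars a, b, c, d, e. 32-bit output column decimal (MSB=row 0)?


Formula: (e AND (b XOR c)) over a, b, c, d, e (32 rows)
Evaluate each row (bits = a,b,c,d,e, MSB first):
  row 0 [00000]: (0 AND (0 XOR 0)) -> 0
  row 1 [00001]: (1 AND (0 XOR 0)) -> 0
  row 2 [00010]: (0 AND (0 XOR 0)) -> 0
  row 3 [00011]: (1 AND (0 XOR 0)) -> 0
  row 4 [00100]: (0 AND (0 XOR 1)) -> 0
  row 5 [00101]: (1 AND (0 XOR 1)) -> 1
  row 6 [00110]: (0 AND (0 XOR 1)) -> 0
  row 7 [00111]: (1 AND (0 XOR 1)) -> 1
  row 8 [01000]: (0 AND (1 XOR 0)) -> 0
  row 9 [01001]: (1 AND (1 XOR 0)) -> 1
  row 10 [01010]: (0 AND (1 XOR 0)) -> 0
  row 11 [01011]: (1 AND (1 XOR 0)) -> 1
  row 12 [01100]: (0 AND (1 XOR 1)) -> 0
  row 13 [01101]: (1 AND (1 XOR 1)) -> 0
  row 14 [01110]: (0 AND (1 XOR 1)) -> 0
  row 15 [01111]: (1 AND (1 XOR 1)) -> 0
  row 16 [10000]: (0 AND (0 XOR 0)) -> 0
  row 17 [10001]: (1 AND (0 XOR 0)) -> 0
  row 18 [10010]: (0 AND (0 XOR 0)) -> 0
  row 19 [10011]: (1 AND (0 XOR 0)) -> 0
  row 20 [10100]: (0 AND (0 XOR 1)) -> 0
  row 21 [10101]: (1 AND (0 XOR 1)) -> 1
  row 22 [10110]: (0 AND (0 XOR 1)) -> 0
  row 23 [10111]: (1 AND (0 XOR 1)) -> 1
  row 24 [11000]: (0 AND (1 XOR 0)) -> 0
  row 25 [11001]: (1 AND (1 XOR 0)) -> 1
  row 26 [11010]: (0 AND (1 XOR 0)) -> 0
  row 27 [11011]: (1 AND (1 XOR 0)) -> 1
  row 28 [11100]: (0 AND (1 XOR 1)) -> 0
  row 29 [11101]: (1 AND (1 XOR 1)) -> 0
  row 30 [11110]: (0 AND (1 XOR 1)) -> 0
  row 31 [11111]: (1 AND (1 XOR 1)) -> 0
Full result column, 4 rows per line (a,b,c fixed per line; d,e runs 00..11 left to right):
  rows 0-3 [a,b,c=000]: 0000  = hex 0
  rows 4-7 [a,b,c=001]: 0101  = hex 5
  rows 8-11 [a,b,c=010]: 0101  = hex 5
  rows 12-15 [a,b,c=011]: 0000  = hex 0
  rows 16-19 [a,b,c=100]: 0000  = hex 0
  rows 20-23 [a,b,c=101]: 0101  = hex 5
  rows 24-27 [a,b,c=110]: 0101  = hex 5
  rows 28-31 [a,b,c=111]: 0000  = hex 0
Output column (row 0 .. row 31) = 00000101010100000000010101010000
Output column grouped in 4s = 0000 0101 0101 0000 0000 0101 0101 0000 = 0x05500550
Convert to decimal digit by digit (value = value*16 + digit):
  0 -> 0
  0*16 + 5 = 5
  5*16 + 5 = 85
  85*16 + 0 = 1360
  1360*16 + 0 = 21760
  21760*16 + 5 = 348165
  348165*16 + 5 = 5570645
  5570645*16 + 0 = 89130320
Decimal = 89130320

89130320


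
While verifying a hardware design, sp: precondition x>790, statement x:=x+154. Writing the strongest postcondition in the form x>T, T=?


Formula: sp(P, x:=E) = exists old_x. (x = E[old_x/x]) AND P[old_x/x] (old_x is the value of x before the assignment; eliminate old_x by solving x = E[old_x/x] for old_x)
Step 1: Precondition P: x>790, i.e. old_x > 790
Step 2: Assignment gives x = old_x + 154, so old_x = x - 154
Step 3: Substitute into P: x - 154 > 790
Step 4: Simplify: x > 790+154 = 944

944


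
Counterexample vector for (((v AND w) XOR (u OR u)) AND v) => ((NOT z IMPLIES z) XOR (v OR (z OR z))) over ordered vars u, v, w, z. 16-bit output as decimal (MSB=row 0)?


F1 = (((v AND w) XOR (u OR u)) AND v)
F2 = ((NOT z IMPLIES z) XOR (v OR (z OR z)))
Counterexample to F1=>F2 is where F1=1 and F2=0.
Evaluate each row (bits = u,v,w,z, MSB first):
  row 0 [0000]: F1=0 F2=0 -> F1&~F2 -> 0
  row 1 [0001]: F1=0 F2=0 -> F1&~F2 -> 0
  row 2 [0010]: F1=0 F2=0 -> F1&~F2 -> 0
  row 3 [0011]: F1=0 F2=0 -> F1&~F2 -> 0
  row 4 [0100]: F1=0 F2=1 -> F1&~F2 -> 0
  row 5 [0101]: F1=0 F2=0 -> F1&~F2 -> 0
  row 6 [0110]: F1=1 F2=1 -> F1&~F2 -> 0
  row 7 [0111]: F1=1 F2=0 -> F1&~F2 -> 1
  row 8 [1000]: F1=0 F2=0 -> F1&~F2 -> 0
  row 9 [1001]: F1=0 F2=0 -> F1&~F2 -> 0
  row 10 [1010]: F1=0 F2=0 -> F1&~F2 -> 0
  row 11 [1011]: F1=0 F2=0 -> F1&~F2 -> 0
  row 12 [1100]: F1=1 F2=1 -> F1&~F2 -> 0
  row 13 [1101]: F1=1 F2=0 -> F1&~F2 -> 1
  row 14 [1110]: F1=0 F2=1 -> F1&~F2 -> 0
  row 15 [1111]: F1=0 F2=0 -> F1&~F2 -> 0
Full result column, 4 rows per line (u,v fixed per line; w,z runs 00..11 left to right):
  rows 0-3 [u,v=00]: 0000  = hex 0
  rows 4-7 [u,v=01]: 0001  = hex 1
  rows 8-11 [u,v=10]: 0000  = hex 0
  rows 12-15 [u,v=11]: 0100  = hex 4
Counterexample vector (row 0 .. row 15) = 0000000100000100
Output column grouped in 4s = 0000 0001 0000 0100 = 0x0104
Convert to decimal digit by digit (value = value*16 + digit):
  0 -> 0
  0*16 + 1 = 1
  1*16 + 0 = 16
  16*16 + 4 = 260
Decimal = 260

260


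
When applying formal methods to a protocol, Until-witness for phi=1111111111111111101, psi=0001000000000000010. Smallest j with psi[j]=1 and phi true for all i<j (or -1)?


(phi U psi) at 0: need smallest j with psi[j]=1 and phi[i]=1 for all i in [0,j).
Scan from step 0:
  step 0: phi=1, psi=0 -> continue
  step 1: phi=1, psi=0 -> continue
  step 2: phi=1, psi=0 -> continue
  step 3: psi=1 and phi held for [0,3) -> witness found
Witness step = 3

3


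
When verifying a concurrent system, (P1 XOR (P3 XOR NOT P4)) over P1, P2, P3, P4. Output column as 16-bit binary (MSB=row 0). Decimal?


Formula: (P1 XOR (P3 XOR NOT P4)) over P1, P2, P3, P4 (16 rows)
Evaluate each row (bits = P1,P2,P3,P4, MSB first):
  row 0 [0000]: (0 XOR (0 XOR NOT 0)) -> 1
  row 1 [0001]: (0 XOR (0 XOR NOT 1)) -> 0
  row 2 [0010]: (0 XOR (1 XOR NOT 0)) -> 0
  row 3 [0011]: (0 XOR (1 XOR NOT 1)) -> 1
  row 4 [0100]: (0 XOR (0 XOR NOT 0)) -> 1
  row 5 [0101]: (0 XOR (0 XOR NOT 1)) -> 0
  row 6 [0110]: (0 XOR (1 XOR NOT 0)) -> 0
  row 7 [0111]: (0 XOR (1 XOR NOT 1)) -> 1
  row 8 [1000]: (1 XOR (0 XOR NOT 0)) -> 0
  row 9 [1001]: (1 XOR (0 XOR NOT 1)) -> 1
  row 10 [1010]: (1 XOR (1 XOR NOT 0)) -> 1
  row 11 [1011]: (1 XOR (1 XOR NOT 1)) -> 0
  row 12 [1100]: (1 XOR (0 XOR NOT 0)) -> 0
  row 13 [1101]: (1 XOR (0 XOR NOT 1)) -> 1
  row 14 [1110]: (1 XOR (1 XOR NOT 0)) -> 1
  row 15 [1111]: (1 XOR (1 XOR NOT 1)) -> 0
Full result column, 4 rows per line (P1,P2 fixed per line; P3,P4 runs 00..11 left to right):
  rows 0-3 [P1,P2=00]: 1001  = hex 9
  rows 4-7 [P1,P2=01]: 1001  = hex 9
  rows 8-11 [P1,P2=10]: 0110  = hex 6
  rows 12-15 [P1,P2=11]: 0110  = hex 6
Output column (row 0 .. row 15) = 1001100101100110
Output column grouped in 4s = 1001 1001 0110 0110 = 0x9966
Convert to decimal digit by digit (value = value*16 + digit):
  9 -> 9
  9*16 + 9 = 153
  153*16 + 6 = 2454
  2454*16 + 6 = 39270
Decimal = 39270

39270


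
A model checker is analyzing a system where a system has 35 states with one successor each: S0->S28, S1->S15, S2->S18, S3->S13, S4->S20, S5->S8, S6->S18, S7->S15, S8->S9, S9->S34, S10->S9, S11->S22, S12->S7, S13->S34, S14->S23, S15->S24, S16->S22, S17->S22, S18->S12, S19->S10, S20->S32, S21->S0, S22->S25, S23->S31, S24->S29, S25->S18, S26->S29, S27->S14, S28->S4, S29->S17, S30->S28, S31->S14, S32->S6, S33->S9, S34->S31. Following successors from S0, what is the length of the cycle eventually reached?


Trace from S0 until a state repeats:
  S0 -> S28 -> S4 -> S20 -> S32 -> S6 -> S18 -> S12 -> S7 -> S15 -> S24 -> S29 -> S17 -> S22 -> S25 -> S18
S18 first seen at step 6, revisited at step 15.
Cycle length = 15 - 6 = 9

9


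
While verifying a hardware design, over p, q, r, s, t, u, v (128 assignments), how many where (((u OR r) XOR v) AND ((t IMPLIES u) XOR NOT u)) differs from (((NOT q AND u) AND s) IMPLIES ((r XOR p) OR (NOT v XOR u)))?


F1 = (((u OR r) XOR v) AND ((t IMPLIES u) XOR NOT u))
F2 = (((NOT q AND u) AND s) IMPLIES ((r XOR p) OR (NOT v XOR u)))
Evaluate both on each of 128 rows (bits = p,q,r,s,t,u,v):
  row 0 [0000000]: F1=0 F2=1 (differ) -> 1
  row 1 [0000001]: F1=0 F2=1 (differ) -> 1
  row 2 [0000010]: F1=1 F2=1 -> 0
  row 3 [0000011]: F1=0 F2=1 (differ) -> 1
  row 4 [0000100]: F1=0 F2=1 (differ) -> 1
  (every remaining row is evaluated the same way; all 128 results are listed next)
Full result column, 8 rows per line (p,q,r,s fixed per line; t,u,v runs 000..111 left to right):
  rows 0-7 [p,q,r,s=0000]: 11011001  (ones: 5)
  rows 8-15 [p,q,r,s=0001]: 11111011  (ones: 7)
  rows 16-23 [p,q,r,s=0010]: 11010101  (ones: 5)
  rows 24-31 [p,q,r,s=0011]: 11010101  (ones: 5)
  rows 32-39 [p,q,r,s=0100]: 11011001  (ones: 5)
  rows 40-47 [p,q,r,s=0101]: 11011001  (ones: 5)
  rows 48-55 [p,q,r,s=0110]: 11010101  (ones: 5)
  rows 56-63 [p,q,r,s=0111]: 11010101  (ones: 5)
  rows 64-71 [p,q,r,s=1000]: 11011001  (ones: 5)
  rows 72-79 [p,q,r,s=1001]: 11011001  (ones: 5)
  rows 80-87 [p,q,r,s=1010]: 11010101  (ones: 5)
  rows 88-95 [p,q,r,s=1011]: 11110111  (ones: 7)
  rows 96-103 [p,q,r,s=1100]: 11011001  (ones: 5)
  rows 104-111 [p,q,r,s=1101]: 11011001  (ones: 5)
  rows 112-119 [p,q,r,s=1110]: 11010101  (ones: 5)
  rows 120-127 [p,q,r,s=1111]: 11010101  (ones: 5)
Disagreements = 5+7+5+5+5+5+5+5+5+5+5+7+5+5+5+5 = 84

84
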